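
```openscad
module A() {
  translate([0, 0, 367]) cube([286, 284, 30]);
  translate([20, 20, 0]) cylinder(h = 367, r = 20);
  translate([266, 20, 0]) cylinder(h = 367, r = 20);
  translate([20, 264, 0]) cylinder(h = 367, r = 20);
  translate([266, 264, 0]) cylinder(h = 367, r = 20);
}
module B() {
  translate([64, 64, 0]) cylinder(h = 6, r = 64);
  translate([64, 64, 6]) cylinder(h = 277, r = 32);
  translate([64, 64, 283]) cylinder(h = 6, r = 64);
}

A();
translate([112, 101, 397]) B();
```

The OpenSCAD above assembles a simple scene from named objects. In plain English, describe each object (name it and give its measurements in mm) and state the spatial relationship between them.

A is a four-legged stool. The seat is 286×284 mm, 30 mm thick, top at z = 397 mm. It stands on four round legs, each 40 mm in diameter, from z = 0 to the seat underside, each leg's axis is inset half a diameter from the nearest pair of seat edges (so the leg's bounding box is flush with the corner).

B is a spool: two coaxial disc flanges of radius 64 mm and thickness 6 mm, joined by a core cylinder of radius 32 mm and height 277 mm. The lower flange rests on z = 0 and the three cylinders share a vertical axis.

The spool is on top of the stool.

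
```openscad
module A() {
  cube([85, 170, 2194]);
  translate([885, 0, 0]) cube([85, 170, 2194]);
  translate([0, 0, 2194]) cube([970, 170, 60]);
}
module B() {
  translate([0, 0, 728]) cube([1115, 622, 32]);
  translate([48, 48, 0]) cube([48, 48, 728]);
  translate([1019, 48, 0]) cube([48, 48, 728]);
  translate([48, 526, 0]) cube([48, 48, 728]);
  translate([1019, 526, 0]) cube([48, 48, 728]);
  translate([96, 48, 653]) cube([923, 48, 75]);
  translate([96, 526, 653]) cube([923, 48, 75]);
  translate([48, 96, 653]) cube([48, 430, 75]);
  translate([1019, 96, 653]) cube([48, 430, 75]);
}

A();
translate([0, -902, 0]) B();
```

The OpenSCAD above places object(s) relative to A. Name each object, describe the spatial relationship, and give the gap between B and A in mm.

A is a door frame. B is a table. The table is on the floor beside the door frame on its −y side. The gap between the table and the door frame is 280 mm.

The table's nearest face is 280 mm from the door frame's −y face.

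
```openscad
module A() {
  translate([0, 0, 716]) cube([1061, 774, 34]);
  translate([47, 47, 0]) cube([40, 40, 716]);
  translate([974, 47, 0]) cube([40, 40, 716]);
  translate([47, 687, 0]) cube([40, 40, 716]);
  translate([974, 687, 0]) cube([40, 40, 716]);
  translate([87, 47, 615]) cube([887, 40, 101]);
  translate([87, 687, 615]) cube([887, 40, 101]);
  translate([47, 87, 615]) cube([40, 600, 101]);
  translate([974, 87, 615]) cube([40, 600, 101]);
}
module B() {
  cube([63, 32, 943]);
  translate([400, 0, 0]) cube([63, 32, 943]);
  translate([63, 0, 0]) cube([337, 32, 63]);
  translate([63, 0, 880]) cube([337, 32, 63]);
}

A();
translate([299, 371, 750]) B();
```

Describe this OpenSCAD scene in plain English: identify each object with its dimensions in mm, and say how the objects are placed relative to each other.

A is a table: top 1061 mm (x) × 774 mm (y), 34 mm thick, upper face at z = 750 mm, on four 40×40 mm square legs, each inset 47 mm from the nearest pair of top edges, running from z = 0 to the bottom of the top. Four apron rails, 40 mm thick and 101 mm tall, run between adjacent legs with their top edges flush with the underside of the top and their outer faces flush with the legs' outer faces.

B is a rectangular picture frame lying in the x–z plane (depth along y). The opening is 337 mm wide (x) by 817 mm tall (z), surrounded by a border 63 mm wide on all four sides. The frame is 32 mm deep and is made of two full-height vertical stiles with two horizontal rails fitted between them.

The picture frame is on top of the table, centred.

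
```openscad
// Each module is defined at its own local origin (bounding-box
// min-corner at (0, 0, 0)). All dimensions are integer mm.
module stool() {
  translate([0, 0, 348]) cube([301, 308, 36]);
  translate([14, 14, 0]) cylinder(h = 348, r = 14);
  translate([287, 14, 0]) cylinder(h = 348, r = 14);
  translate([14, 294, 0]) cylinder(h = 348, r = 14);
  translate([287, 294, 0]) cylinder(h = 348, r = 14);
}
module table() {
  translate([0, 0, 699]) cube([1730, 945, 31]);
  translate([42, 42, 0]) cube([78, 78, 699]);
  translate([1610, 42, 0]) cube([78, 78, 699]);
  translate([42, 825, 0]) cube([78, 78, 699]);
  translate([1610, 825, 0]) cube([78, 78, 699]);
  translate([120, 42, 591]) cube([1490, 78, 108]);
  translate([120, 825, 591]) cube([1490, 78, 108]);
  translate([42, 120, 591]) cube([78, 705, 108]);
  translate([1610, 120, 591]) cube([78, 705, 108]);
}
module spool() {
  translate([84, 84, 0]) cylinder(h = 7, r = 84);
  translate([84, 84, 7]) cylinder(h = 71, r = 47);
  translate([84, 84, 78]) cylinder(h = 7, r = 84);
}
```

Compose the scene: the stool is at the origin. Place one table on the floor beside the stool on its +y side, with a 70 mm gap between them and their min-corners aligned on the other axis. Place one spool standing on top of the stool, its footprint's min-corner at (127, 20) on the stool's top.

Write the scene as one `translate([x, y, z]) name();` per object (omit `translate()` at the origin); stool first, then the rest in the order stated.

stool();
translate([0, 378, 0]) table();
translate([127, 20, 384]) spool();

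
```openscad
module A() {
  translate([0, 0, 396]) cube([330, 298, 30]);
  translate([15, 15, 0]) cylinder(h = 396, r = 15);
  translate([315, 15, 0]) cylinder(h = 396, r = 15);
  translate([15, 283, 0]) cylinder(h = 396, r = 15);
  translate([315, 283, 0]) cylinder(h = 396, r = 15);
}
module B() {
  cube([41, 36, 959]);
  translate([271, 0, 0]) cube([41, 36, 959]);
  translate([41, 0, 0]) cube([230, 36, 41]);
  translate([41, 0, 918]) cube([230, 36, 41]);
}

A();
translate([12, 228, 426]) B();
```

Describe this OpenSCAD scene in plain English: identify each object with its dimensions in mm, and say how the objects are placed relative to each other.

A is a simple wooden stool: a rectangular seat 330 mm (x) by 298 mm (y), 30 mm thick, top face at z = 426 mm, on four round legs, each 30 mm in diameter. The legs rest on z = 0, each leg's axis is inset half a diameter from the nearest pair of seat edges (so the leg's bounding box is flush with the corner).

B is a picture frame with a 230×877 mm rectangular opening (x by z) and a uniform 41 mm border on every side. Frame depth is 36 mm along y. It is built from two vertical stiles running the full outside height and two horizontal rails spanning the gap between the stiles.

The picture frame is on top of the stool.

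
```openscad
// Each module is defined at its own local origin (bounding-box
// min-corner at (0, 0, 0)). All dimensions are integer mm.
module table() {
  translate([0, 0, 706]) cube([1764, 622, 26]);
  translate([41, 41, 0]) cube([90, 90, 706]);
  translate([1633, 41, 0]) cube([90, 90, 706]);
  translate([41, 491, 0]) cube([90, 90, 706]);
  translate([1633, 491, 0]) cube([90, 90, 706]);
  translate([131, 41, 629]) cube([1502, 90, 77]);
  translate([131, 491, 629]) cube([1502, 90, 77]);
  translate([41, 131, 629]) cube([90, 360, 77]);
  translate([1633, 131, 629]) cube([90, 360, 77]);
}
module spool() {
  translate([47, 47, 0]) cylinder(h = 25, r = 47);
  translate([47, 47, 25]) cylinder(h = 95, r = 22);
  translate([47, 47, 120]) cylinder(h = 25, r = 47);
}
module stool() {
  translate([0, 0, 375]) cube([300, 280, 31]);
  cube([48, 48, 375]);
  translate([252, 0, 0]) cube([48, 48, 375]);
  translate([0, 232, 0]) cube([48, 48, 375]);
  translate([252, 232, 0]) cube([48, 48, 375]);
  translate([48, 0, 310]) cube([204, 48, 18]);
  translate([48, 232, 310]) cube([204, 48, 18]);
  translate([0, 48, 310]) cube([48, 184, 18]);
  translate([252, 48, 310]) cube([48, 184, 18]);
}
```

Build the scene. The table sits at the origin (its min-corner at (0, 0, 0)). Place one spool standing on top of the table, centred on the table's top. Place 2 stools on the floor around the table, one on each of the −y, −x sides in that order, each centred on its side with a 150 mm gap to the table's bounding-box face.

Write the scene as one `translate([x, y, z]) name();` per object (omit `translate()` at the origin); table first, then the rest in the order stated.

table();
translate([835, 264, 732]) spool();
translate([732, -430, 0]) stool();
translate([-450, 171, 0]) stool();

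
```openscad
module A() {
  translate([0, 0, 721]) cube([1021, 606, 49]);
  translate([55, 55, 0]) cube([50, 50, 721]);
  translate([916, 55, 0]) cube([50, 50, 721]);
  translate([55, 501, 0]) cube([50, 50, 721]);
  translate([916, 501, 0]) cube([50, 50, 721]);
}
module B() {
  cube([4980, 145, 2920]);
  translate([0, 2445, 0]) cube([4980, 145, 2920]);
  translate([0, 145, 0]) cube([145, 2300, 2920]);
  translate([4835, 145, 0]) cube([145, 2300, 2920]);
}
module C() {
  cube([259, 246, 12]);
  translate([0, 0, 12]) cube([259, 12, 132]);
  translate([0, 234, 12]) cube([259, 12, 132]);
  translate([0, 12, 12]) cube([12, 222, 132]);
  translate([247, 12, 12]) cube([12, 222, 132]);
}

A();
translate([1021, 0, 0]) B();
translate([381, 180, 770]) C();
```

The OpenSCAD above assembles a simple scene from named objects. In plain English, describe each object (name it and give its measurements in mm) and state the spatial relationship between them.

A is a table with a 1021×606 mm rectangular top, 49 mm thick, top surface at z = 770 mm, supported by four 50×50 mm square legs, each inset 55 mm from the nearest pair of top edges, running from the floor.

B is the wall frame of a small rectangular building: four walls, each 2920 mm tall and 145 mm thick, enclosing a footprint 4980 mm (x) by 2590 mm (y) outside-to-outside, with no floor or roof. The front and back walls (the −y and +y sides) span the full width; the two side walls fit between them.

C is an open storage box with external size 259×246×144 mm and wall thickness 12 mm (the base is also 12 mm thick). The base covers the whole footprint; the four walls stand on the base, with the y-facing walls full-width and the x-facing walls fitting between their inner faces.

The house frame is against the table's +x side, with their −y faces flush. The open box is on top of the table, centred.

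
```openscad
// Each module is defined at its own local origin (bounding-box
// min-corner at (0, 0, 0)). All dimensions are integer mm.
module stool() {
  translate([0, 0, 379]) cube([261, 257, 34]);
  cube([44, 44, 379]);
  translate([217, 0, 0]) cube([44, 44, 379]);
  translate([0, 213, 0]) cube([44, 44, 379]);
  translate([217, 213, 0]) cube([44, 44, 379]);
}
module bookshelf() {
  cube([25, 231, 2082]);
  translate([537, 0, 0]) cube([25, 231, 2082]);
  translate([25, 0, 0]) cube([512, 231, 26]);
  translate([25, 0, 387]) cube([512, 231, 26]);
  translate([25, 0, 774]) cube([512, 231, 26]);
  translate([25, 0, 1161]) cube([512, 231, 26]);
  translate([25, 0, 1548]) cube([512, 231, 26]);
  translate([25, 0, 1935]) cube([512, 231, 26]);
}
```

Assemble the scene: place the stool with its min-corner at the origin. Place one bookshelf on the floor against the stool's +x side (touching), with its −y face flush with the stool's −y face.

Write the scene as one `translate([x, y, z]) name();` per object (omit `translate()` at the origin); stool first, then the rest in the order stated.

stool();
translate([261, 0, 0]) bookshelf();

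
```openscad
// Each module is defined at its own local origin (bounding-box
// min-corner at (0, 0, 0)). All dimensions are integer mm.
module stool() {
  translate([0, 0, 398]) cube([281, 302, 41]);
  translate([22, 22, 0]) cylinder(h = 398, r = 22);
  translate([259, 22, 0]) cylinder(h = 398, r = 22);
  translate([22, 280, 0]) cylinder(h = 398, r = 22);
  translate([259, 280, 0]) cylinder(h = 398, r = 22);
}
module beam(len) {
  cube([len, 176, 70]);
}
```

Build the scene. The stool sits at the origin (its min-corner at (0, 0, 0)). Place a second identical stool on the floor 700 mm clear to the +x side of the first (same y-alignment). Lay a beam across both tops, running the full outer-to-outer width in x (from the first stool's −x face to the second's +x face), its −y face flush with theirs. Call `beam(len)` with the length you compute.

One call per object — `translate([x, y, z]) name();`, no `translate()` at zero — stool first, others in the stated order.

stool();
translate([981, 0, 0]) stool();
translate([0, 0, 439]) beam(1262);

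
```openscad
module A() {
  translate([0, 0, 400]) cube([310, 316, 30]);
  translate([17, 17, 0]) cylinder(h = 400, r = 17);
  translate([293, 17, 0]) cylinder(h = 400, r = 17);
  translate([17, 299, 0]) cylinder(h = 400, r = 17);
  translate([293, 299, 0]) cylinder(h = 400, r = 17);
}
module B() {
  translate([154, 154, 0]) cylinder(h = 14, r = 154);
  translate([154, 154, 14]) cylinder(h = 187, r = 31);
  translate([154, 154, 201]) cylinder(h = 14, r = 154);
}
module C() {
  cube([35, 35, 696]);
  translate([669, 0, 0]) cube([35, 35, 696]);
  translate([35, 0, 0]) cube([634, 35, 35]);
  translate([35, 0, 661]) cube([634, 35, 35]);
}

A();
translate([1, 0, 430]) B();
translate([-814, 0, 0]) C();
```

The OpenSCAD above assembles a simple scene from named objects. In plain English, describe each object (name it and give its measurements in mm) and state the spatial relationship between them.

A is a four-legged stool. The seat is a 310×316×30 mm slab whose top surface is at z = 430 mm; four round legs, each 34 mm in diameter, run from the floor (z = 0) to the underside of the seat, each leg's axis is inset half a diameter from the nearest pair of seat edges (so the leg's bounding box is flush with the corner).

B is a spool: two coaxial disc flanges of radius 154 mm and thickness 14 mm, joined by a core cylinder of radius 31 mm and height 187 mm. The lower flange rests on z = 0 and the three cylinders share a vertical axis.

C is a rectangular picture frame lying in the x–z plane (depth along y). The opening is 634 mm wide (x) by 626 mm tall (z), surrounded by a border 35 mm wide on all four sides. The frame is 35 mm deep and is made of two full-height vertical stiles with two horizontal rails fitted between them.

The spool is on top of the stool. The picture frame is on the floor beside the stool on its −x side.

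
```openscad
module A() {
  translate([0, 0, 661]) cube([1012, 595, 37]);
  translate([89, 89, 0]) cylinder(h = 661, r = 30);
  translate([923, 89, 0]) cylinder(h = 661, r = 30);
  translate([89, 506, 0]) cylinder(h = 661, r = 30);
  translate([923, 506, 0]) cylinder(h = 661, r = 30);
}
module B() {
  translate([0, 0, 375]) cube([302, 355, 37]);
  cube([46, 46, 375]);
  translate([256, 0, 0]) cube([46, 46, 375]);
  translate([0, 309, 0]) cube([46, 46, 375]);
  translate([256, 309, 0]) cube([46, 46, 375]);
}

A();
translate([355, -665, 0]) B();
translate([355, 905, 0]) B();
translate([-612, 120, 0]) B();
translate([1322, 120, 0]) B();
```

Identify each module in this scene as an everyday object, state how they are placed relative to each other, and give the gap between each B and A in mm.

A is a table. B is a stool. Four stools sit around the table at the −y, +y, −x, +x sides. The gap between each stool and the table is 310 mm.

Each stool's nearest face is 310 mm from the table's bounding box.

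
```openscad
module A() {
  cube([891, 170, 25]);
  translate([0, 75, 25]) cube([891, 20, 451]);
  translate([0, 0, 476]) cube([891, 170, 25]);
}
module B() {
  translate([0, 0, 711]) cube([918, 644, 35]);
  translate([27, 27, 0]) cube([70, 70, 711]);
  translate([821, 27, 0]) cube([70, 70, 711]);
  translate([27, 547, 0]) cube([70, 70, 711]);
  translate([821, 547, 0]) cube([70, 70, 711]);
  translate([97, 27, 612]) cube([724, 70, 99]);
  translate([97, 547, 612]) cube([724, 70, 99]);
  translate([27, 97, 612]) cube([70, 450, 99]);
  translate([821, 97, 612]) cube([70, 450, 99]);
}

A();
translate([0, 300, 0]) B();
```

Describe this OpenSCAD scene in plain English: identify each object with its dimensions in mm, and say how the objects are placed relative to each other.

A is an I-beam lying along x, 891 mm long. Overall section height 501 mm. Two flanges 170 mm wide (y) and 25 mm thick, one on the floor and one at the top; a web 20 mm thick runs between them, centred on the flange width.

B is a table: top 918 mm (x) × 644 mm (y), 35 mm thick, upper face at z = 746 mm, on four 70×70 mm square legs, each inset 27 mm from the nearest pair of top edges, running from z = 0 to the bottom of the top. Four apron rails, 70 mm thick and 99 mm tall, run between adjacent legs with their top edges flush with the underside of the top and their outer faces flush with the legs' outer faces.

The table is on the floor beside the I-beam on its +y side.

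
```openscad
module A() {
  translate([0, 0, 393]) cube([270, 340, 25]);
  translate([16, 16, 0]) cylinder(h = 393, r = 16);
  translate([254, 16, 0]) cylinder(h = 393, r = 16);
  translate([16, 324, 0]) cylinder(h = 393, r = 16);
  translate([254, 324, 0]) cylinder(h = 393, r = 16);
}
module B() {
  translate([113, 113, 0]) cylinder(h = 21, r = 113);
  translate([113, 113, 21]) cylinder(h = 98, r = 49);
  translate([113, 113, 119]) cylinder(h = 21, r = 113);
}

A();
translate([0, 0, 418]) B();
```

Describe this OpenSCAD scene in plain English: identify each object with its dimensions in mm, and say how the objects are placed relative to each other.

A is a simple wooden stool: a rectangular seat 270 mm (x) by 340 mm (y), 25 mm thick, top face at z = 418 mm, on four round legs, each 32 mm in diameter. The legs rest on z = 0, each leg's axis is inset half a diameter from the nearest pair of seat edges (so the leg's bounding box is flush with the corner).

B is a spool: two coaxial disc flanges of radius 113 mm and thickness 21 mm, joined by a core cylinder of radius 49 mm and height 98 mm. The lower flange rests on z = 0 and the three cylinders share a vertical axis.

The spool is on top of the stool.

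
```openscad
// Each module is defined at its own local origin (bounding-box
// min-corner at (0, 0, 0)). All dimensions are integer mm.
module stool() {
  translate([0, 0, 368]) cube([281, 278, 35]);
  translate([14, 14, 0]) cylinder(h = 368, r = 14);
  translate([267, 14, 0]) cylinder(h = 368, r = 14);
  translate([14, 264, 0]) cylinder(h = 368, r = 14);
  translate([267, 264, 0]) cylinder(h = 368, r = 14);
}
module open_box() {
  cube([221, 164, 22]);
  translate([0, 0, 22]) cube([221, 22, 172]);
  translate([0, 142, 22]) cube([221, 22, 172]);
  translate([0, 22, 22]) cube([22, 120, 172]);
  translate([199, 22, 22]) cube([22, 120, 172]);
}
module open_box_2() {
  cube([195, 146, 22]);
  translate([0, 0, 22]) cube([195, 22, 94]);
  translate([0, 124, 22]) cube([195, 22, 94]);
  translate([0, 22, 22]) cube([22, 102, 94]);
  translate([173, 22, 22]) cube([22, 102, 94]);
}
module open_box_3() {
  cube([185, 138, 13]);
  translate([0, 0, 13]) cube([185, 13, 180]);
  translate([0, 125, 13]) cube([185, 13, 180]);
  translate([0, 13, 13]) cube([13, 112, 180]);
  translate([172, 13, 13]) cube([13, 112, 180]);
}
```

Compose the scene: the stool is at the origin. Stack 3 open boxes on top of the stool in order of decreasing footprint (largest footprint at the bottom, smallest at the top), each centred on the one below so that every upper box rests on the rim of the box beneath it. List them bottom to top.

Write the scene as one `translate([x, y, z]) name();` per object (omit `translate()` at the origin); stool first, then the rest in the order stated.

stool();
translate([30, 57, 403]) open_box();
translate([43, 66, 597]) open_box_2();
translate([48, 70, 713]) open_box_3();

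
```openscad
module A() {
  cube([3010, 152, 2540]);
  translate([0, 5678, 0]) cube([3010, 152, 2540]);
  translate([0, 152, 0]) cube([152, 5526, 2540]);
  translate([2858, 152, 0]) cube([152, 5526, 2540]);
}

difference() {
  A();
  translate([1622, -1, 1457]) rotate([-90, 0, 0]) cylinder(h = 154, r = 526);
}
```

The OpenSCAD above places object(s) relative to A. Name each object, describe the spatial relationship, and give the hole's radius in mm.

The subtracted cylinder has r = 526 mm.

A is a house frame. The house frame has a circular hole through its front wall. The hole's radius is 526 mm.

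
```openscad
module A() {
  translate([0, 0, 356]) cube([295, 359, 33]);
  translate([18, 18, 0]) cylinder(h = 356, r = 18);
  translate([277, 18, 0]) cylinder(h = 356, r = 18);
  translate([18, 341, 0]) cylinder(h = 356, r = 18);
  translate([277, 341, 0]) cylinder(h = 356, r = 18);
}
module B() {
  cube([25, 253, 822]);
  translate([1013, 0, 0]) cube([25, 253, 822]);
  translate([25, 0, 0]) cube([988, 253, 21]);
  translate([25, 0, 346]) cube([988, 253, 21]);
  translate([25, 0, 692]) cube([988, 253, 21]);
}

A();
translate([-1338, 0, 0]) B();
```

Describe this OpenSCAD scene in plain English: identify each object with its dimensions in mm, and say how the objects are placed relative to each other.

A is a four-legged stool. The seat is a 295×359×33 mm slab whose top surface is at z = 389 mm; four round legs, each 36 mm in diameter, run from the floor (z = 0) to the underside of the seat, each leg's axis is inset half a diameter from the nearest pair of seat edges (so the leg's bounding box is flush with the corner).

B is a bookshelf 1038 mm wide overall, 253 mm deep and 822 mm tall. The two sides are 25 mm thick vertical panels. 3 horizontal shelves of 21 mm thickness span between the inner faces of the sides; the lowest shelf sits on the floor and shelves are stacked with a clear vertical gap of 325 mm between each pair.

The bookshelf is on the floor beside the stool on its −x side.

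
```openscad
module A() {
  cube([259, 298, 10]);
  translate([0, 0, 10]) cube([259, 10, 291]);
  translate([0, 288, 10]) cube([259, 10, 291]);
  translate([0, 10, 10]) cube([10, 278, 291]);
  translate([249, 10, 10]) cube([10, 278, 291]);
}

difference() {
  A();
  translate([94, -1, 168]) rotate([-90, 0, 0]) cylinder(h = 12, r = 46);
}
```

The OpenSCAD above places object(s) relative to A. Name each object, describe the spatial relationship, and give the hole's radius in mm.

A is an open box. The open box has a circular hole through its front wall. The hole's radius is 46 mm.

The subtracted cylinder has r = 46 mm.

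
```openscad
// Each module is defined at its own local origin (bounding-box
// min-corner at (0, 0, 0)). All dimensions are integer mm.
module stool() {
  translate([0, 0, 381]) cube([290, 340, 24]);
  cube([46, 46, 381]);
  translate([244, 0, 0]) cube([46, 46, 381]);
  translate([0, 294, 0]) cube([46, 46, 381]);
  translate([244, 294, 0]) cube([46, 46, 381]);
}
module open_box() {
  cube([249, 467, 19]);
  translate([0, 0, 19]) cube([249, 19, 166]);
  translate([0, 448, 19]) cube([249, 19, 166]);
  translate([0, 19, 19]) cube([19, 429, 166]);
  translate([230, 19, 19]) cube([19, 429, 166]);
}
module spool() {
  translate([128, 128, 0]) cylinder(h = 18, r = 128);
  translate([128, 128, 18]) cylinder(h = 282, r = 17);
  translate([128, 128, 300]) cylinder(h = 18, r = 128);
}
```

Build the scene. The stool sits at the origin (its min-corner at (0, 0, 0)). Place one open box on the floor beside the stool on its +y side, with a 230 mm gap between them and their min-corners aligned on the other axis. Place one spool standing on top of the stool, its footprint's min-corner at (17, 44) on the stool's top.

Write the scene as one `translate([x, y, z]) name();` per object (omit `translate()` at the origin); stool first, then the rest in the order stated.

stool();
translate([0, 570, 0]) open_box();
translate([17, 44, 405]) spool();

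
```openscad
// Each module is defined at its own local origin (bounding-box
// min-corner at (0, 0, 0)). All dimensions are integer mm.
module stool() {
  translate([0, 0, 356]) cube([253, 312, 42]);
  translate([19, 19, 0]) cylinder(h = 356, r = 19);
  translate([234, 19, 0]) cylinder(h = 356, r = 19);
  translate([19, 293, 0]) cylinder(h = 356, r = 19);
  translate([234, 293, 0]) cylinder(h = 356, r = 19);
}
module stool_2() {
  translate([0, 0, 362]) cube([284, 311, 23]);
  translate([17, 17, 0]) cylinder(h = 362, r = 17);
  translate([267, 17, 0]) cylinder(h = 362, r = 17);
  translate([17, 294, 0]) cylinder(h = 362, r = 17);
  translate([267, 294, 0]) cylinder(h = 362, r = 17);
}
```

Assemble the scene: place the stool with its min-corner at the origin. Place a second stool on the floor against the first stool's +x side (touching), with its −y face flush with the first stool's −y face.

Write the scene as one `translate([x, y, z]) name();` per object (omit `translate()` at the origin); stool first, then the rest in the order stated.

stool();
translate([253, 0, 0]) stool_2();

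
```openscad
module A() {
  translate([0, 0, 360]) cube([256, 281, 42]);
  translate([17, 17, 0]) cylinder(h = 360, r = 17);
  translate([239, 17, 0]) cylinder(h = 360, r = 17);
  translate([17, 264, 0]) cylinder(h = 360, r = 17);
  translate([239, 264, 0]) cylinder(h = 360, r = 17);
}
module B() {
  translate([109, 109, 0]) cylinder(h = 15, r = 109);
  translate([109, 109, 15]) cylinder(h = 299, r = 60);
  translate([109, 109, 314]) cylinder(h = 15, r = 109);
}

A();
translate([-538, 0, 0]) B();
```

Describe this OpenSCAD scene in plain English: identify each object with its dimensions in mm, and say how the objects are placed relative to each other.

A is a four-legged stool. The seat is 256×281 mm, 42 mm thick, top at z = 402 mm. It stands on four round legs, each 34 mm in diameter, from z = 0 to the seat underside, each leg's axis is inset half a diameter from the nearest pair of seat edges (so the leg's bounding box is flush with the corner).

B is a spool: two coaxial disc flanges of radius 109 mm and thickness 15 mm, joined by a core cylinder of radius 60 mm and height 299 mm. The lower flange rests on z = 0 and the three cylinders share a vertical axis.

The spool is on the floor beside the stool on its −x side.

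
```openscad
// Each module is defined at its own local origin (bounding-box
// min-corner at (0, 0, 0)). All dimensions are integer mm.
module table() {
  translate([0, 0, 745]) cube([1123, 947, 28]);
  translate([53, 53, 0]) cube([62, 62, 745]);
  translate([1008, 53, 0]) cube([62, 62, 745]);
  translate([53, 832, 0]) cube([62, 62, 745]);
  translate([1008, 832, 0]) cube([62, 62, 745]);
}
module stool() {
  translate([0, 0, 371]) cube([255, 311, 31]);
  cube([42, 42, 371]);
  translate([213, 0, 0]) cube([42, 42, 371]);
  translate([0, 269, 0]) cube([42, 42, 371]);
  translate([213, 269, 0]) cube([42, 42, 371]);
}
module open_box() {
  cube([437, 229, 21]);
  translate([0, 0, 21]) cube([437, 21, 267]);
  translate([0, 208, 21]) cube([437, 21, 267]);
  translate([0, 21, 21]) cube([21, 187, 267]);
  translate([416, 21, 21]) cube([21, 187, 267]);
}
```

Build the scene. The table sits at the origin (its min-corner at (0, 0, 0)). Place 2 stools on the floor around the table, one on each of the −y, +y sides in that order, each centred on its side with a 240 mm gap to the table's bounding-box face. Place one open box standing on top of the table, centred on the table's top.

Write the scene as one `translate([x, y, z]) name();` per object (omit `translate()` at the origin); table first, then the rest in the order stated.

table();
translate([434, -551, 0]) stool();
translate([434, 1187, 0]) stool();
translate([343, 359, 773]) open_box();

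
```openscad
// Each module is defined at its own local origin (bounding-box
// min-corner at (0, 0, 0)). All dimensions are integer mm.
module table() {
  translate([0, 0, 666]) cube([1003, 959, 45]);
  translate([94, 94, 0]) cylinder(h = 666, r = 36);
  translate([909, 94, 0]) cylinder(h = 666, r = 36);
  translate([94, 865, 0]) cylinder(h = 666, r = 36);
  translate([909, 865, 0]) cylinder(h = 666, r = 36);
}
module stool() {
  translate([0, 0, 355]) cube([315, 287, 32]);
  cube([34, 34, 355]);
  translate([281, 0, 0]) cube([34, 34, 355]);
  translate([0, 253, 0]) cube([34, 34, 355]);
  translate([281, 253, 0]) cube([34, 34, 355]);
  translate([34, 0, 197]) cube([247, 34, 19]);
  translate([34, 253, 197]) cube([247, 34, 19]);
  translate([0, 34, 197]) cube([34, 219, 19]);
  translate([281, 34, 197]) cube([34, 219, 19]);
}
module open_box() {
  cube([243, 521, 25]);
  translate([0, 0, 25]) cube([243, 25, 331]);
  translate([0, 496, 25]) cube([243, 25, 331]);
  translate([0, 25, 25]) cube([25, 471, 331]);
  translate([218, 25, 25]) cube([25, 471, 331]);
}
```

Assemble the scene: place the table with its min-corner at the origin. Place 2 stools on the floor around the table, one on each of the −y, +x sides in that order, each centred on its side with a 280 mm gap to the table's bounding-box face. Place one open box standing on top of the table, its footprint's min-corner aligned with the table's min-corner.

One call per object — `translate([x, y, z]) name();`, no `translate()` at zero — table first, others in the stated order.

table();
translate([344, -567, 0]) stool();
translate([1283, 336, 0]) stool();
translate([0, 0, 711]) open_box();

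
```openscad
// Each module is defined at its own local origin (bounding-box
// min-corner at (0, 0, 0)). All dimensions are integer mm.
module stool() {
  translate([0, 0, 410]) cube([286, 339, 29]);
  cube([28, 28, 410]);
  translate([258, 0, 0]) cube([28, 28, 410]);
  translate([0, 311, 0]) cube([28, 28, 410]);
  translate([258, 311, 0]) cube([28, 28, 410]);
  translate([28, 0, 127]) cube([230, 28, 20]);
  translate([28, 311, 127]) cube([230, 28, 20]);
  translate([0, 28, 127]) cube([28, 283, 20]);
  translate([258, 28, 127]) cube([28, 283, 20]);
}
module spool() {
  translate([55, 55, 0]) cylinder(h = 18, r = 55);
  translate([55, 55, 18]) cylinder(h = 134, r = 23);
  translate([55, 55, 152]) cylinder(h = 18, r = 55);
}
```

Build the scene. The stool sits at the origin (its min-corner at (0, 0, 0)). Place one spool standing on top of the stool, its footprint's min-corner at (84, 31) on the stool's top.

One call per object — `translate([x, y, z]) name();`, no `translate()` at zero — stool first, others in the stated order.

stool();
translate([84, 31, 439]) spool();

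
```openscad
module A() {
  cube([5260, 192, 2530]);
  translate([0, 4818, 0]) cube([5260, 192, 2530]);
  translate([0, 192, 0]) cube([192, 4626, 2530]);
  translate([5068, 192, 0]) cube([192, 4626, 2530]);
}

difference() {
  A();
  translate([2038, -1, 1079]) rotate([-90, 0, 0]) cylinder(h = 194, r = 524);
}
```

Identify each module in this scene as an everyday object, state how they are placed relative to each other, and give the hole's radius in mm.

The subtracted cylinder has r = 524 mm.

A is a house frame. The house frame has a circular hole through its front wall. The hole's radius is 524 mm.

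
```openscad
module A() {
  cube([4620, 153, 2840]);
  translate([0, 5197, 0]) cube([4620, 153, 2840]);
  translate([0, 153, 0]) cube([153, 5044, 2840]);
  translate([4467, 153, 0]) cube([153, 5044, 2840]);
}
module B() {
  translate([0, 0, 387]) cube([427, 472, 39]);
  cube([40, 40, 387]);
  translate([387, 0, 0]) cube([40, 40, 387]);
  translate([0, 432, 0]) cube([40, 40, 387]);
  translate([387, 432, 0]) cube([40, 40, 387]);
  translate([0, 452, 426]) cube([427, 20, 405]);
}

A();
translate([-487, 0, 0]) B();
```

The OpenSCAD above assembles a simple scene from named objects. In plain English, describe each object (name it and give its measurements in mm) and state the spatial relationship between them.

A is a box-shaped house frame (walls only): outside footprint 4620×5350 mm, wall height 2840 mm, wall thickness 153 mm. The two y-facing walls run the full x-width; the two x-facing walls fit between the inner faces of the y-facing walls.

B is a chair: 427×472 mm seat, 39 mm thick, top at z = 426 mm, on four 40 mm square corner legs flush with the seat edges. A 20 mm thick backrest slab spans the full seat width, extending 405 mm above the seat top, its back face flush with the seat's +y edge.

The chair is on the floor beside the house frame on its −x side.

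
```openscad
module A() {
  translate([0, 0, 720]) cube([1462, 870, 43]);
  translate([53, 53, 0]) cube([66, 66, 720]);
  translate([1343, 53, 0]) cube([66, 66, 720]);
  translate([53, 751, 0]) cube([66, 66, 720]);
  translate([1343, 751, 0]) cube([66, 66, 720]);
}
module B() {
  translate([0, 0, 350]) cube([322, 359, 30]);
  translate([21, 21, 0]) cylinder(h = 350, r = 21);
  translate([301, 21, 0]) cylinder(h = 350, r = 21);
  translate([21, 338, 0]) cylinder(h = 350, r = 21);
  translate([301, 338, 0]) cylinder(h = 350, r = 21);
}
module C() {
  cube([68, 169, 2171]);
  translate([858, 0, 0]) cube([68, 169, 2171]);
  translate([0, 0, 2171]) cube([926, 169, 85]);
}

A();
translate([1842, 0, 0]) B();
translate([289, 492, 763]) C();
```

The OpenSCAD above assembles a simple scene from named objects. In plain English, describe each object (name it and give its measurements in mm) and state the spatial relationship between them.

A is a table: top 1462 mm (x) × 870 mm (y), 43 mm thick, upper face at z = 763 mm, on four 66×66 mm square legs, each inset 53 mm from the nearest pair of top edges, running from z = 0 to the bottom of the top.

B is a four-legged stool. The seat is 322×359 mm, 30 mm thick, top at z = 380 mm. It stands on four round legs, each 42 mm in diameter, from z = 0 to the seat underside, each leg's axis is inset half a diameter from the nearest pair of seat edges (so the leg's bounding box is flush with the corner).

C is a door frame. The clear opening is 790 mm wide and 2171 mm high. Two 68 mm wide jambs, 169 mm deep, stand either side of the opening from the floor to the top of the opening. A 85 mm thick head sits across the top of both jambs, spanning the full outside width of the frame.

The stool is on the floor beside the table on its +x side. The door frame is on top of the table.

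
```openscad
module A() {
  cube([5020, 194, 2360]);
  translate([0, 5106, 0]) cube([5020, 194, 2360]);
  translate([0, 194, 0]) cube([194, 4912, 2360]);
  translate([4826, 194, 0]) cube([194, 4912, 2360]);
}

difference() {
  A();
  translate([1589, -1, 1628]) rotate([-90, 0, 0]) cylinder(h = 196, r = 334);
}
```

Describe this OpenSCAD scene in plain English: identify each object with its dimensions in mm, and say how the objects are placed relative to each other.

A is the wall frame of a small rectangular building: four walls, each 2360 mm tall and 194 mm thick, enclosing a footprint 5020 mm (x) by 5300 mm (y) outside-to-outside, with no floor or roof. The front and back walls (the −y and +y sides) span the full width; the two side walls fit between them.

The house frame has a circular hole of radius 334 mm through its front wall, centred at (x = 1589, z = 1628).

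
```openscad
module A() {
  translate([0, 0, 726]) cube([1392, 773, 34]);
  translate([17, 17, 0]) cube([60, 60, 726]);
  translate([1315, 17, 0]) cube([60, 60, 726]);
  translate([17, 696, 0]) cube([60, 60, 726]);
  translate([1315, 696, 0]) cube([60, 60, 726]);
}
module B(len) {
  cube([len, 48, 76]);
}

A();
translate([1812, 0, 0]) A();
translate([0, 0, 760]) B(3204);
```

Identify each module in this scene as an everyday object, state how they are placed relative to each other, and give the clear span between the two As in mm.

A is a table. B is a beam. A beam spans the tops of two tables. The clear span between the two tables is 420 mm.

Second table starts at x = 1812; first ends at x = 1392; clear span = 1812 − 1392 = 420 mm.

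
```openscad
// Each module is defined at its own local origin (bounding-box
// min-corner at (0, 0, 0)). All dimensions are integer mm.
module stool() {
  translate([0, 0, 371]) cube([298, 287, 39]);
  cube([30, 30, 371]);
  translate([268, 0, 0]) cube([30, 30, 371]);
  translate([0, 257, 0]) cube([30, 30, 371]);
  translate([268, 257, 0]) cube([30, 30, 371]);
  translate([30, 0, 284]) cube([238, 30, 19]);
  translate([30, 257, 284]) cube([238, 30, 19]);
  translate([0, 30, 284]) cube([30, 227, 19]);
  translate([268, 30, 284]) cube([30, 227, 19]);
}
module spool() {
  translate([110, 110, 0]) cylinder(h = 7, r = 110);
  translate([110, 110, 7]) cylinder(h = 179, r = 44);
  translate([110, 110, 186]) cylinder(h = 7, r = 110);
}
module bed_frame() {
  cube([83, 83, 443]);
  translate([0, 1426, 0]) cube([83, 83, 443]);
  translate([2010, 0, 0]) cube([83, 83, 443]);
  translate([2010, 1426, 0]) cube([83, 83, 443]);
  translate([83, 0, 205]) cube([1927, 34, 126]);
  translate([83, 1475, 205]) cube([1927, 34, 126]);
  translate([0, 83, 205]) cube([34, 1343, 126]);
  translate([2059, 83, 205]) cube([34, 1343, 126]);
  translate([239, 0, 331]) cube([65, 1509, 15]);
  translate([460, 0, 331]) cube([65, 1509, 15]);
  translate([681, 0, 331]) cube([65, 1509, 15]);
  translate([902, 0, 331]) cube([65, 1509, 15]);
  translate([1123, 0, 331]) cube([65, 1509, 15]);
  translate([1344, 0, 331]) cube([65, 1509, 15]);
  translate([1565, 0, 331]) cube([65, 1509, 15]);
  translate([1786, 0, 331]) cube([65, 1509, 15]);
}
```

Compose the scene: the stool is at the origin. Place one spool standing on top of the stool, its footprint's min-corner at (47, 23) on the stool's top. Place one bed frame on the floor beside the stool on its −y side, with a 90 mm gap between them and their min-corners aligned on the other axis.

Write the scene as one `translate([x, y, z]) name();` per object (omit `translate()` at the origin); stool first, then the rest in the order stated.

stool();
translate([47, 23, 410]) spool();
translate([0, -1599, 0]) bed_frame();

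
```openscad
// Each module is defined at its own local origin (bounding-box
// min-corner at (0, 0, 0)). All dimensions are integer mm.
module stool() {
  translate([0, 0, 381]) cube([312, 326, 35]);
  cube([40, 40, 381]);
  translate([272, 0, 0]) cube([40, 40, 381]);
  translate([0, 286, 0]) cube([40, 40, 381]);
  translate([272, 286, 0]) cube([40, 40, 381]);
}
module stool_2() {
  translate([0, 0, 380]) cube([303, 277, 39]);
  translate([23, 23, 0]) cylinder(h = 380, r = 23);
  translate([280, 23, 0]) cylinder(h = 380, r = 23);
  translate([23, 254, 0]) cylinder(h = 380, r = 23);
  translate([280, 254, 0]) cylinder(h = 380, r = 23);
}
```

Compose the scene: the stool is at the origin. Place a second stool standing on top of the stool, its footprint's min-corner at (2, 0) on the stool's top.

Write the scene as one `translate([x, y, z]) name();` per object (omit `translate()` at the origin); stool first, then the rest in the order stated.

stool();
translate([2, 0, 416]) stool_2();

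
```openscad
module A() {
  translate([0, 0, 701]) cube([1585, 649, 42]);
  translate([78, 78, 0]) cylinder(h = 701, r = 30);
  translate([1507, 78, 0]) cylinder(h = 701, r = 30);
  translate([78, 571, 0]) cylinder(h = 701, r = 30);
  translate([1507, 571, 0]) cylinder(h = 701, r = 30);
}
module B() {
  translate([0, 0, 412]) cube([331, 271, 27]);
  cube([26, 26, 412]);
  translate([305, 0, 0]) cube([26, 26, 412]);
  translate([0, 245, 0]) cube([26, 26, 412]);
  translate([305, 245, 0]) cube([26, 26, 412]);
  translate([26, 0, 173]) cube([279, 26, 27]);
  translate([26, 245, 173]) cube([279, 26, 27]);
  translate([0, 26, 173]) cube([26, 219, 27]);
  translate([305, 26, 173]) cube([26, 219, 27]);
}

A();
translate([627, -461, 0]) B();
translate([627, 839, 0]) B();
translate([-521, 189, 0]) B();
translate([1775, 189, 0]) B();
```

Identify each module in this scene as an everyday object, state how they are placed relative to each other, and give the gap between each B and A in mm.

Each stool's nearest face is 190 mm from the table's bounding box.

A is a table. B is a stool. Four stools sit around the table at the −y, +y, −x, +x sides. The gap between each stool and the table is 190 mm.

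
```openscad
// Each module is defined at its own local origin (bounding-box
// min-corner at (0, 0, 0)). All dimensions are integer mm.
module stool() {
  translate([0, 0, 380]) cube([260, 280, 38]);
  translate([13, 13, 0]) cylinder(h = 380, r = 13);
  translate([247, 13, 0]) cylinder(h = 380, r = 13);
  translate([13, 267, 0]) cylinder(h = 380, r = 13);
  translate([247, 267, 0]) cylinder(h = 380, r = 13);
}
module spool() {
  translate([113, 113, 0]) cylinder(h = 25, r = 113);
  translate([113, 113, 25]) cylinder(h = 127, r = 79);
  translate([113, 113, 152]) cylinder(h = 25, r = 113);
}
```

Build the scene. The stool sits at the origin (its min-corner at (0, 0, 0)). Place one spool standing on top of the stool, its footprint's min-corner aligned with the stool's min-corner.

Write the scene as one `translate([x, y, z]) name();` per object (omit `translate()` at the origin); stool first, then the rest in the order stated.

stool();
translate([0, 0, 418]) spool();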